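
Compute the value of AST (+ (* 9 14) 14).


Evaluate inner: (* 9 14) = 126
Evaluate root: (+ 126 14) = 140
Result: 140


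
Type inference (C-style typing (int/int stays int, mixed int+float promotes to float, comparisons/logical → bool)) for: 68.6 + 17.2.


Operand types: float + float
Rule: mixed int/float promotes to float; int/int stays int
Result type: float


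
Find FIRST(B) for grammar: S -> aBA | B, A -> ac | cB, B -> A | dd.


Per alternative of B: FIRST(A) = {a, c}; FIRST(dd) = {d}
FIRST(B) = {a, c, d}


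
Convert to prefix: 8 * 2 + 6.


left-to-right (same/higher precedence on left): tree is (+ (* 8 2) 6)
Prefix: + * 8 2 6


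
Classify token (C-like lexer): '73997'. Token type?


Pattern: digits only
Type: INTEGER_LITERAL


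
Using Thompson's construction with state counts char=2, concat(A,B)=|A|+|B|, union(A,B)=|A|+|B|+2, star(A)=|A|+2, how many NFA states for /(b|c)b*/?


Syntax tree has 3 char leaf(s), 1 union(s), 1 star(s)
chars contribute 3×2 = 6; each union adds +2; each star adds +2
Total: 6 + 2 + 2 = 10 states


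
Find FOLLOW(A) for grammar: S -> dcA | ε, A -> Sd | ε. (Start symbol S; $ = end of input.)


$ ∈ FOLLOW(S). For each A -> αBβ: add FIRST(β)\{ε} to FOLLOW(B); if β nullable, add FOLLOW(A).
FOLLOW(A) = {$, d}


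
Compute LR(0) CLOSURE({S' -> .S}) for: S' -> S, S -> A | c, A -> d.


Start: S' -> .S
For each item with dot before a nonterminal B, add B -> .γ for every B-production
Closure: [S' -> .S, S -> .A, S -> .c, A -> .d]


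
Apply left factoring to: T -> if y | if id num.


Common prefix: 'if'
Factored: T -> if T', T' -> y | id num


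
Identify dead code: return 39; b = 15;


statement follows a return and is unreachable
Dead: 'b = 15'


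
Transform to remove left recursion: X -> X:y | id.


Left-recursive alternatives: X:y; non-recursive: id
Introduce X': X -> idX', X' -> :yX' | ε


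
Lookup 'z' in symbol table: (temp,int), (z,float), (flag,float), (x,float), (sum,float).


Lookup 'z' → type float


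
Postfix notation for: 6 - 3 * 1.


* has higher precedence, evaluate 3*1 first
Postfix: 6 3 1 * -


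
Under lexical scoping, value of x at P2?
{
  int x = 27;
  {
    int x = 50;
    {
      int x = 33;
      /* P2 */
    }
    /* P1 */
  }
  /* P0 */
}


x declared in the same block as P2
x = 33


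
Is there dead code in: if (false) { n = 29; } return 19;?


condition is constant false, so the whole block is unreachable
Dead: 'if (false) { n = 29; }'


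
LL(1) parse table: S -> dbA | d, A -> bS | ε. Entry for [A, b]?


For [A, b]: 'b' ∈ FIRST(bS)
Entry: A -> bS


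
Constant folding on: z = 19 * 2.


19 * 2 = 38 at compile time
Optimized: z = 38


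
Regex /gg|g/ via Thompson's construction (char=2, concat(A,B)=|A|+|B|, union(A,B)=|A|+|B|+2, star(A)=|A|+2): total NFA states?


Syntax tree has 3 char leaf(s), 1 union(s), 0 star(s)
chars contribute 3×2 = 6; each union adds +2; each star adds +2
Total: 6 + 2 + 0 = 8 states


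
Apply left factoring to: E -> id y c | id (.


Common prefix: 'id'
Factored: E -> id E', E' -> y c | (


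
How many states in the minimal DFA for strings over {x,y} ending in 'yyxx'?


Track the longest suffix of input matching a prefix of 'yyxx': 5 classes (prefixes of length 0..4)
Minimal DFA: 5 states


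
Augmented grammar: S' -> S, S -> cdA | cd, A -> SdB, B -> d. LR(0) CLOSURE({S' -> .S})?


Start: S' -> .S
For each item with dot before a nonterminal B, add B -> .γ for every B-production
Closure: [S' -> .S, S -> .cdA, S -> .cd]


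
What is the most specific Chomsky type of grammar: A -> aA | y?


Right-linear: every RHS is a terminal or a terminal followed by one nonterminal
Classification: Type 3 (Regular)


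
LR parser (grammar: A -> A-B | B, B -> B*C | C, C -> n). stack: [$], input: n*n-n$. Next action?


no handle on stack; shift 'n'
Action: shift


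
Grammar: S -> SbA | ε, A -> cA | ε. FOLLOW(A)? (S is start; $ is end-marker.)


$ ∈ FOLLOW(S). For each A -> αBβ: add FIRST(β)\{ε} to FOLLOW(B); if β nullable, add FOLLOW(A).
FOLLOW(A) = {$, b}


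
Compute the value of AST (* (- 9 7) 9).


Evaluate inner: (- 9 7) = 2
Evaluate root: (* 2 9) = 18
Result: 18


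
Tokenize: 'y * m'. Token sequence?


Scan left to right, longest-match per lexeme
Tokens: ID(y), OP(*), ID(m)


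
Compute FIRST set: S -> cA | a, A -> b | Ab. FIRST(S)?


Per alternative of S: FIRST(cA) = {c}; FIRST(a) = {a}
FIRST(S) = {a, c}


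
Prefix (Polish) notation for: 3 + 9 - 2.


left-to-right (same/higher precedence on left): tree is (- (+ 3 9) 2)
Prefix: - + 3 9 2


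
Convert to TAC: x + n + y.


Break into single-operator statements:
t1 = x + n
t2 = t1 + y


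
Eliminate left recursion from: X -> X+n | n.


Left-recursive alternatives: X+n; non-recursive: n
Introduce X': X -> nX', X' -> +nX' | ε


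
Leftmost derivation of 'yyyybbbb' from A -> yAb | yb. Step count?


Derivation: A => yAb => yyAbb => yyyAbbb => yyyybbbb
Steps: 4


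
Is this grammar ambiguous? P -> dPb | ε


balanced d^n…b^n: each string has a unique parse
Unambiguous


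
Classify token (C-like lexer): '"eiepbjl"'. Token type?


Pattern: double-quoted sequence
Type: STRING_LITERAL


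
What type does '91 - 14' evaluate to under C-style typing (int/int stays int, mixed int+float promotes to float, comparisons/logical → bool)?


Operand types: int - int
Rule: mixed int/float promotes to float; int/int stays int
Result type: int


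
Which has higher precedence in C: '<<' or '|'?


'<<' is shift (level 8); '|' is bitwise OR (level 3)
Higher level binds tighter
'<<' has higher precedence than '|'


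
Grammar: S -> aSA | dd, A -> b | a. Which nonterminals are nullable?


A nonterminal is nullable iff some alternative derives ε (directly, or every symbol in it is nullable)
Nullable: {}


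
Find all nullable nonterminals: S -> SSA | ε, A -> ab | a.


A nonterminal is nullable iff some alternative derives ε (directly, or every symbol in it is nullable)
Nullable: {S}


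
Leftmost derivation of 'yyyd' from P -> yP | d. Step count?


Derivation: P => yP => yyP => yyyP => yyyd
Steps: 4


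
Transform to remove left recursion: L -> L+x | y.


Left-recursive alternatives: L+x; non-recursive: y
Introduce L': L -> yL', L' -> +xL' | ε


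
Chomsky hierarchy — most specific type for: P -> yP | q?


Right-linear: every RHS is a terminal or a terminal followed by one nonterminal
Classification: Type 3 (Regular)


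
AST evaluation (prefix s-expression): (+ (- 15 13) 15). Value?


Evaluate inner: (- 15 13) = 2
Evaluate root: (+ 2 15) = 17
Result: 17


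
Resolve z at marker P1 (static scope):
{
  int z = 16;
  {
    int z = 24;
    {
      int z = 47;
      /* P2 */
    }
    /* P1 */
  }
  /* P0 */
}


z declared in the same block as P1
z = 24


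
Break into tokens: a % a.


Scan left to right, longest-match per lexeme
Tokens: ID(a), OP(%), ID(a)


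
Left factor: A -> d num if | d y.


Common prefix: 'd'
Factored: A -> d A', A' -> num if | y


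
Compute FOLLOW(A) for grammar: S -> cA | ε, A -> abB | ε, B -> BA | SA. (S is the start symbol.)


$ ∈ FOLLOW(S). For each A -> αBβ: add FIRST(β)\{ε} to FOLLOW(B); if β nullable, add FOLLOW(A).
FOLLOW(A) = {$, a}


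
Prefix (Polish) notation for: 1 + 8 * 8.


'*' binds tighter: tree is (+ 1 (* 8 8))
Prefix: + 1 * 8 8


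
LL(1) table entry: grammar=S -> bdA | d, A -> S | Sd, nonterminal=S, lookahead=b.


For [S, b]: 'b' ∈ FIRST(bdA)
Entry: S -> bdA


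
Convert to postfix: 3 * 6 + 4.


Left to right (same or higher precedence on left)
Postfix: 3 6 * 4 +


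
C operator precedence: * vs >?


'*' is multiplicative (level 10); '>' is relational (level 7)
Higher level binds tighter
'*' has higher precedence than '>'


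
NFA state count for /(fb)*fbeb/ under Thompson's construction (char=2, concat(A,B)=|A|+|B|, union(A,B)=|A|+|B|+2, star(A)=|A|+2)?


Syntax tree has 6 char leaf(s), 0 union(s), 1 star(s)
chars contribute 6×2 = 12; each union adds +2; each star adds +2
Total: 12 + 0 + 2 = 14 states


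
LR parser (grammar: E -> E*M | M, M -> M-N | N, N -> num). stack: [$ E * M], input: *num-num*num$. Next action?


handle 'E*M' on top; lookahead ∈ FOLLOW(E) = {*, $}
Action: reduce (E -> E*M)


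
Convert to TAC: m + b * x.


Break into single-operator statements:
t1 = b * x
t2 = m + t1


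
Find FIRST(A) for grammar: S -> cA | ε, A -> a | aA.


Per alternative of A: FIRST(a) = {a}; FIRST(aA) = {a}
FIRST(A) = {a}


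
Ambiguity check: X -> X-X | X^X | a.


'a-a^a' has two parse trees (no precedence encoded between - and ^)
Ambiguous


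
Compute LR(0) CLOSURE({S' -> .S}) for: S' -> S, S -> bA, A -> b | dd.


Start: S' -> .S
For each item with dot before a nonterminal B, add B -> .γ for every B-production
Closure: [S' -> .S, S -> .bA]


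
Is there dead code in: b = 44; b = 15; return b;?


first assignment to b is overwritten before any read
Dead: 'b = 44'


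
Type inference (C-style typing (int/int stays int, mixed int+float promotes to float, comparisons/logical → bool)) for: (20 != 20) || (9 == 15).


Operand types: bool || bool
Rule: logical operators take bool operands and yield bool
Result type: bool


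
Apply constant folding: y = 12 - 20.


12 - 20 = -8 at compile time
Optimized: y = -8


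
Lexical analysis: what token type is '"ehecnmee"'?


Pattern: double-quoted sequence
Type: STRING_LITERAL


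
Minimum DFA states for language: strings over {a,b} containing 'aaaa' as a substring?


KMP-style automaton: 4 progress states + 1 absorbing accept = 5
Minimal DFA: 5 states


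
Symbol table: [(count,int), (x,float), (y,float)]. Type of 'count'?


Lookup 'count' → type int


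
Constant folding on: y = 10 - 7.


10 - 7 = 3 at compile time
Optimized: y = 3


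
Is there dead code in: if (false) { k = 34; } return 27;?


condition is constant false, so the whole block is unreachable
Dead: 'if (false) { k = 34; }'


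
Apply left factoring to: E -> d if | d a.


Common prefix: 'd'
Factored: E -> d E', E' -> if | a


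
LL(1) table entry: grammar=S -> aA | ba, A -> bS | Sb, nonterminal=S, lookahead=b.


For [S, b]: 'b' ∈ FIRST(ba)
Entry: S -> ba


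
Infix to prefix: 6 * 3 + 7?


left-to-right (same/higher precedence on left): tree is (+ (* 6 3) 7)
Prefix: + * 6 3 7


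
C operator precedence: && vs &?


'&' is bitwise AND (level 5); '&&' is logical AND (level 2)
Higher level binds tighter
'&' has higher precedence than '&&'


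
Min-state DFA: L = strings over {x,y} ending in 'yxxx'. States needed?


Track the longest suffix of input matching a prefix of 'yxxx': 5 classes (prefixes of length 0..4)
Minimal DFA: 5 states


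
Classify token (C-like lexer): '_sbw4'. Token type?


Pattern: letter/underscore followed by alphanumerics, not a keyword
Type: IDENTIFIER


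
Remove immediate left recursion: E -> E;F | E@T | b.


Left-recursive alternatives: E;F, E@T; non-recursive: b
Introduce E': E -> bE', E' -> ;FE' | @TE' | ε


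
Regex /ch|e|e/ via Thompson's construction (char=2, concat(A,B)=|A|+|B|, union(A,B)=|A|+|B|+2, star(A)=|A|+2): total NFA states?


Syntax tree has 4 char leaf(s), 2 union(s), 0 star(s)
chars contribute 4×2 = 8; each union adds +2; each star adds +2
Total: 8 + 4 + 0 = 12 states


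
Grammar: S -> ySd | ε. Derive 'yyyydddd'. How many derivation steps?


Derivation: S => ySd => yySdd => yyySddd => yyyySdddd => yyyydddd
Steps: 5


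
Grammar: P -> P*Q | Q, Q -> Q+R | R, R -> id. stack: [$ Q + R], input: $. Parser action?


handle 'Q+R' on top
Action: reduce (Q -> Q+R)


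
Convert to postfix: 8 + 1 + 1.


Left to right (same or higher precedence on left)
Postfix: 8 1 + 1 +


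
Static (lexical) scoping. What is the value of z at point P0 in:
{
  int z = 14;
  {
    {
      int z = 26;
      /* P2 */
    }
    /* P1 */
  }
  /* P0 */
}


z declared in the same block as P0
z = 14


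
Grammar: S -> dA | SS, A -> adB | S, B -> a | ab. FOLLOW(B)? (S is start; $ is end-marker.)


$ ∈ FOLLOW(S). For each A -> αBβ: add FIRST(β)\{ε} to FOLLOW(B); if β nullable, add FOLLOW(A).
FOLLOW(B) = {$, d}


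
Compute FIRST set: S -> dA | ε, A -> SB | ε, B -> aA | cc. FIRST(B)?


Per alternative of B: FIRST(aA) = {a}; FIRST(cc) = {c}
FIRST(B) = {a, c}


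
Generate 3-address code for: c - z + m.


Break into single-operator statements:
t1 = c - z
t2 = t1 + m


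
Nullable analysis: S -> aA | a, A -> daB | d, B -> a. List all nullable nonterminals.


A nonterminal is nullable iff some alternative derives ε (directly, or every symbol in it is nullable)
Nullable: {}


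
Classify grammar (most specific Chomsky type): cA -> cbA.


LHS has context (more than one symbol) and |LHS| ≤ |RHS|
Classification: Type 1 (Context-Sensitive)


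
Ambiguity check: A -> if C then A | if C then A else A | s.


dangling else: 'if C then if C then s else s' parses two ways
Ambiguous


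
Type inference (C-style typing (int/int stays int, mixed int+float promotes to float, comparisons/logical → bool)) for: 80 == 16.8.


Operand types: int == float
Rule: comparison yields bool
Result type: bool


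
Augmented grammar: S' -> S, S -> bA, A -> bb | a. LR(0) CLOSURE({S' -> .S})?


Start: S' -> .S
For each item with dot before a nonterminal B, add B -> .γ for every B-production
Closure: [S' -> .S, S -> .bA]


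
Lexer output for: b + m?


Scan left to right, longest-match per lexeme
Tokens: ID(b), OP(+), ID(m)


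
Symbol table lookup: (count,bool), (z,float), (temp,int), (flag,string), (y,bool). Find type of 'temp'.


Lookup 'temp' → type int


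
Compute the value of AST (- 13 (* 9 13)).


Evaluate inner: (* 9 13) = 117
Evaluate root: (- 13 117) = -104
Result: -104


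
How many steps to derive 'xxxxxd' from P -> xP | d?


Derivation: P => xP => xxP => xxxP => xxxxP => xxxxxP => xxxxxd
Steps: 6


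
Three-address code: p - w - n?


Break into single-operator statements:
t1 = p - w
t2 = t1 - n


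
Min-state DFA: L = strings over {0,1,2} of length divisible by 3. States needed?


Track length mod 3: states 0..2, accept at 0
Minimal DFA: 3 states


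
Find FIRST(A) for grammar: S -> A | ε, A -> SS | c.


Per alternative of A: FIRST(SS) = {c, ε}; FIRST(c) = {c}
FIRST(A) = {c, ε}


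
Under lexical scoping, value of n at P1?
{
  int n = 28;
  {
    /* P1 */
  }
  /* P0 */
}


P1's block does not declare n; resolves to the enclosing declaration at depth 0
n = 28


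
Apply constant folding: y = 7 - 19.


7 - 19 = -12 at compile time
Optimized: y = -12


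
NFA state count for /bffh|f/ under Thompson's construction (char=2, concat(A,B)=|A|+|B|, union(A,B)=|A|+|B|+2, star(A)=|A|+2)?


Syntax tree has 5 char leaf(s), 1 union(s), 0 star(s)
chars contribute 5×2 = 10; each union adds +2; each star adds +2
Total: 10 + 2 + 0 = 12 states


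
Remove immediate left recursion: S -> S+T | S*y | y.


Left-recursive alternatives: S+T, S*y; non-recursive: y
Introduce S': S -> yS', S' -> +TS' | *yS' | ε


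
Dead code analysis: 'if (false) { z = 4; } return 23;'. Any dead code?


condition is constant false, so the whole block is unreachable
Dead: 'if (false) { z = 4; }'


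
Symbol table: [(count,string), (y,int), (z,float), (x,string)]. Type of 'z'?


Lookup 'z' → type float


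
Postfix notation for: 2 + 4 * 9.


* has higher precedence, evaluate 4*9 first
Postfix: 2 4 9 * +


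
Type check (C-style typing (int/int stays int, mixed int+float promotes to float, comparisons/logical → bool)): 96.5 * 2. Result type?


Operand types: float * int
Rule: mixed int/float promotes to float; int/int stays int
Result type: float


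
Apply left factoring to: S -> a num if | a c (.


Common prefix: 'a'
Factored: S -> a S', S' -> num if | c (


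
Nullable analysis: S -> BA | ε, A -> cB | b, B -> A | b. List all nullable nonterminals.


A nonterminal is nullable iff some alternative derives ε (directly, or every symbol in it is nullable)
Nullable: {S}


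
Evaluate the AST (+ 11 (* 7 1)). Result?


Evaluate inner: (* 7 1) = 7
Evaluate root: (+ 11 7) = 18
Result: 18


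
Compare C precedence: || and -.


'-' is additive (level 9); '||' is logical OR (level 1)
Higher level binds tighter
'-' has higher precedence than '||'


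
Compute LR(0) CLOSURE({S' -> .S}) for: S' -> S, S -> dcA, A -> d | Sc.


Start: S' -> .S
For each item with dot before a nonterminal B, add B -> .γ for every B-production
Closure: [S' -> .S, S -> .dcA]


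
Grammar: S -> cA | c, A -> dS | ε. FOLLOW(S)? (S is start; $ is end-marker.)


$ ∈ FOLLOW(S). For each A -> αBβ: add FIRST(β)\{ε} to FOLLOW(B); if β nullable, add FOLLOW(A).
FOLLOW(S) = {$}


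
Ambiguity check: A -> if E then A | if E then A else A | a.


dangling else: 'if E then if E then a else a' parses two ways
Ambiguous


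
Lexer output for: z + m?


Scan left to right, longest-match per lexeme
Tokens: ID(z), OP(+), ID(m)


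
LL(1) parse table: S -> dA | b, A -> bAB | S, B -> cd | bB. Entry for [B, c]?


For [B, c]: 'c' ∈ FIRST(cd)
Entry: B -> cd


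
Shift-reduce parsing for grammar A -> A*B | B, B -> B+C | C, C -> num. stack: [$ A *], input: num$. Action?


no handle ('A*' is not any RHS); shift 'num'
Action: shift


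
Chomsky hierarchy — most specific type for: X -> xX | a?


Right-linear: every RHS is a terminal or a terminal followed by one nonterminal
Classification: Type 3 (Regular)


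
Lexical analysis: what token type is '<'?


Pattern: operator symbol
Type: OPERATOR


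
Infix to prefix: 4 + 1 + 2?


left-to-right (same/higher precedence on left): tree is (+ (+ 4 1) 2)
Prefix: + + 4 1 2


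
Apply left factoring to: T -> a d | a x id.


Common prefix: 'a'
Factored: T -> a T', T' -> d | x id


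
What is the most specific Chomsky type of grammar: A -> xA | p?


Right-linear: every RHS is a terminal or a terminal followed by one nonterminal
Classification: Type 3 (Regular)


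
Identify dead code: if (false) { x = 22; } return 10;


condition is constant false, so the whole block is unreachable
Dead: 'if (false) { x = 22; }'


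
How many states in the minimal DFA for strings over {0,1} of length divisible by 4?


Track length mod 4: states 0..3, accept at 0
Minimal DFA: 4 states


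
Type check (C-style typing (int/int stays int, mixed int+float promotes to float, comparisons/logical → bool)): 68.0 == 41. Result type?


Operand types: float == int
Rule: comparison yields bool
Result type: bool


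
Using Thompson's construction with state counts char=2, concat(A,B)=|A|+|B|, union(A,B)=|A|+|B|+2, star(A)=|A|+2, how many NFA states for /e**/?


Syntax tree has 1 char leaf(s), 0 union(s), 2 star(s)
chars contribute 1×2 = 2; each union adds +2; each star adds +2
Total: 2 + 0 + 4 = 6 states


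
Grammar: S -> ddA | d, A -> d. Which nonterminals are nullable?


A nonterminal is nullable iff some alternative derives ε (directly, or every symbol in it is nullable)
Nullable: {}


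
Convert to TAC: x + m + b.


Break into single-operator statements:
t1 = x + m
t2 = t1 + b


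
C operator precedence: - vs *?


'*' is multiplicative (level 10); '-' is additive (level 9)
Higher level binds tighter
'*' has higher precedence than '-'


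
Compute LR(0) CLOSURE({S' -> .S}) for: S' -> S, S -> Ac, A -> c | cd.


Start: S' -> .S
For each item with dot before a nonterminal B, add B -> .γ for every B-production
Closure: [S' -> .S, S -> .Ac, A -> .c, A -> .cd]


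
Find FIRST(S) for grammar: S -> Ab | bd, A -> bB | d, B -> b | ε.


Per alternative of S: FIRST(Ab) = {b, d}; FIRST(bd) = {b}
FIRST(S) = {b, d}


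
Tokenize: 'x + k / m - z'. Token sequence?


Scan left to right, longest-match per lexeme
Tokens: ID(x), OP(+), ID(k), OP(/), ID(m), OP(-), ID(z)


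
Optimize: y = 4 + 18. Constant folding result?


4 + 18 = 22 at compile time
Optimized: y = 22


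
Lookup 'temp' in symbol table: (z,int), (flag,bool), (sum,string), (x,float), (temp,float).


Lookup 'temp' → type float


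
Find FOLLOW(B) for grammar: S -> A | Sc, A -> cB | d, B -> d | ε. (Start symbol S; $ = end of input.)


$ ∈ FOLLOW(S). For each A -> αBβ: add FIRST(β)\{ε} to FOLLOW(B); if β nullable, add FOLLOW(A).
FOLLOW(B) = {$, c}


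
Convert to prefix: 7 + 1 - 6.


left-to-right (same/higher precedence on left): tree is (- (+ 7 1) 6)
Prefix: - + 7 1 6


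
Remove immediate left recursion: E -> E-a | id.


Left-recursive alternatives: E-a; non-recursive: id
Introduce E': E -> idE', E' -> -aE' | ε


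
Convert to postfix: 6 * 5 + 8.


Left to right (same or higher precedence on left)
Postfix: 6 5 * 8 +


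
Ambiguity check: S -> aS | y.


right-linear, alternatives start with distinct terminals 'a' vs 'y': unique leftmost derivation
Unambiguous


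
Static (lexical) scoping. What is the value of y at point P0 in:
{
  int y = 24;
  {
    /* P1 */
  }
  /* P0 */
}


y declared in the same block as P0
y = 24


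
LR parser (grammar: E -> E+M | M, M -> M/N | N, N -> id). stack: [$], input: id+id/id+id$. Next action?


no handle on stack; shift 'id'
Action: shift


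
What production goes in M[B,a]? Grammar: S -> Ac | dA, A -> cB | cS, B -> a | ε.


For [B, a]: 'a' ∈ FIRST(a)
Entry: B -> a


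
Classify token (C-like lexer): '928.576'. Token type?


Pattern: digits with a decimal point
Type: FLOAT_LITERAL


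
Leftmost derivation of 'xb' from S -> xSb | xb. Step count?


Derivation: S => xb
Steps: 1


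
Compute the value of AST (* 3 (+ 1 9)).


Evaluate inner: (+ 1 9) = 10
Evaluate root: (* 3 10) = 30
Result: 30


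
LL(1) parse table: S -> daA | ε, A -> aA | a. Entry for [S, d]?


For [S, d]: 'd' ∈ FIRST(daA)
Entry: S -> daA


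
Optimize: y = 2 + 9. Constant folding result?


2 + 9 = 11 at compile time
Optimized: y = 11


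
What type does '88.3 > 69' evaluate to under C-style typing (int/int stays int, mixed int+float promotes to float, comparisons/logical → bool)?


Operand types: float > int
Rule: comparison yields bool
Result type: bool


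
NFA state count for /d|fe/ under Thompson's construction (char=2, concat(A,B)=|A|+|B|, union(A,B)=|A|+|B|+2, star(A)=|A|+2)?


Syntax tree has 3 char leaf(s), 1 union(s), 0 star(s)
chars contribute 3×2 = 6; each union adds +2; each star adds +2
Total: 6 + 2 + 0 = 8 states


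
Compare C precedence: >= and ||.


'>=' is relational (level 7); '||' is logical OR (level 1)
Higher level binds tighter
'>=' has higher precedence than '||'


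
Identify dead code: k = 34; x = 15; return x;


k is assigned but never read
Dead: 'k = 34'


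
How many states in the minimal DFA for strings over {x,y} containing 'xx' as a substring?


KMP-style automaton: 2 progress states + 1 absorbing accept = 3
Minimal DFA: 3 states


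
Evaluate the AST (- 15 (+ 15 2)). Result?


Evaluate inner: (+ 15 2) = 17
Evaluate root: (- 15 17) = -2
Result: -2


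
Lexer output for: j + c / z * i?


Scan left to right, longest-match per lexeme
Tokens: ID(j), OP(+), ID(c), OP(/), ID(z), OP(*), ID(i)


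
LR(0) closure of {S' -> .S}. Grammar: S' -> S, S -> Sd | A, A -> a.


Start: S' -> .S
For each item with dot before a nonterminal B, add B -> .γ for every B-production
Closure: [S' -> .S, S -> .Sd, S -> .A, A -> .a]


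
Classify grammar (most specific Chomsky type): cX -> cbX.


LHS has context (more than one symbol) and |LHS| ≤ |RHS|
Classification: Type 1 (Context-Sensitive)


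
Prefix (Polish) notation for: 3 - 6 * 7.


'*' binds tighter: tree is (- 3 (* 6 7))
Prefix: - 3 * 6 7


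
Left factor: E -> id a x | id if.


Common prefix: 'id'
Factored: E -> id E', E' -> a x | if


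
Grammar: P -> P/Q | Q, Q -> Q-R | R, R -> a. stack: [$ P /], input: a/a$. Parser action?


no handle ('P/' is not any RHS); shift 'a'
Action: shift


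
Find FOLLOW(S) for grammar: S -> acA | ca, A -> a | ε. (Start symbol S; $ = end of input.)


$ ∈ FOLLOW(S). For each A -> αBβ: add FIRST(β)\{ε} to FOLLOW(B); if β nullable, add FOLLOW(A).
FOLLOW(S) = {$}


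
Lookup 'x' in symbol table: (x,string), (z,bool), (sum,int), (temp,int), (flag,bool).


Lookup 'x' → type string


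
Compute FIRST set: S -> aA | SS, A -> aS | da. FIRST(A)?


Per alternative of A: FIRST(aS) = {a}; FIRST(da) = {d}
FIRST(A) = {a, d}


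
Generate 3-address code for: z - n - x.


Break into single-operator statements:
t1 = z - n
t2 = t1 - x


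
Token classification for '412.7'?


Pattern: digits with a decimal point
Type: FLOAT_LITERAL


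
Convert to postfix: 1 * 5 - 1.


Left to right (same or higher precedence on left)
Postfix: 1 5 * 1 -


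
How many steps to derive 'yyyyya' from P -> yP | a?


Derivation: P => yP => yyP => yyyP => yyyyP => yyyyyP => yyyyya
Steps: 6


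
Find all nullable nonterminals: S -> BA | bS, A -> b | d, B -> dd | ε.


A nonterminal is nullable iff some alternative derives ε (directly, or every symbol in it is nullable)
Nullable: {B}


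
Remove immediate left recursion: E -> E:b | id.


Left-recursive alternatives: E:b; non-recursive: id
Introduce E': E -> idE', E' -> :bE' | ε


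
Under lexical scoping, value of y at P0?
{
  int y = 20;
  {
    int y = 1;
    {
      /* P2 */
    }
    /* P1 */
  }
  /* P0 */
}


y declared in the same block as P0
y = 20


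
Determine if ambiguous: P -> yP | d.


right-linear, alternatives start with distinct terminals 'y' vs 'd': unique leftmost derivation
Unambiguous


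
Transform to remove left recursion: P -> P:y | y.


Left-recursive alternatives: P:y; non-recursive: y
Introduce P': P -> yP', P' -> :yP' | ε


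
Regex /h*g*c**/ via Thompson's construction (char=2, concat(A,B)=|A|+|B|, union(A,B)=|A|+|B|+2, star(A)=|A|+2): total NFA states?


Syntax tree has 3 char leaf(s), 0 union(s), 4 star(s)
chars contribute 3×2 = 6; each union adds +2; each star adds +2
Total: 6 + 0 + 8 = 14 states


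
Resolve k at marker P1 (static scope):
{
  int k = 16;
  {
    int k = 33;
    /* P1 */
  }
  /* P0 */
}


k declared in the same block as P1
k = 33


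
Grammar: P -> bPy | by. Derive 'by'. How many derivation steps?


Derivation: P => by
Steps: 1


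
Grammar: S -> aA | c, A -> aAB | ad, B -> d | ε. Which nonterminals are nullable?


A nonterminal is nullable iff some alternative derives ε (directly, or every symbol in it is nullable)
Nullable: {B}


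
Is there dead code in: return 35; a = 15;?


statement follows a return and is unreachable
Dead: 'a = 15'


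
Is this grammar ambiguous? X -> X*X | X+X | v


'v*v+v' has two parse trees (no precedence encoded between * and +)
Ambiguous


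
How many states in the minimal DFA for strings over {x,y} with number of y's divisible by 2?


Track (count of y) mod 2: states 0..1, accept at 0
Minimal DFA: 2 states


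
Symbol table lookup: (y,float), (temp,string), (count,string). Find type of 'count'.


Lookup 'count' → type string


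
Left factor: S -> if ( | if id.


Common prefix: 'if'
Factored: S -> if S', S' -> ( | id


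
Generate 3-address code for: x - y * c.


Break into single-operator statements:
t1 = y * c
t2 = x - t1


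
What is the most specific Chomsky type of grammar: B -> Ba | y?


Left-linear: every RHS is a terminal or one nonterminal followed by a terminal
Classification: Type 3 (Regular)


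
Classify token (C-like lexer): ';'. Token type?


Pattern: delimiter/punctuation
Type: PUNCTUATION


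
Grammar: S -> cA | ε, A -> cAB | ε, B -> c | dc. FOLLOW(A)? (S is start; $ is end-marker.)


$ ∈ FOLLOW(S). For each A -> αBβ: add FIRST(β)\{ε} to FOLLOW(B); if β nullable, add FOLLOW(A).
FOLLOW(A) = {$, c, d}


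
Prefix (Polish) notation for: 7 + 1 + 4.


left-to-right (same/higher precedence on left): tree is (+ (+ 7 1) 4)
Prefix: + + 7 1 4


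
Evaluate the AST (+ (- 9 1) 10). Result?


Evaluate inner: (- 9 1) = 8
Evaluate root: (+ 8 10) = 18
Result: 18


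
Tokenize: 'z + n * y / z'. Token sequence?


Scan left to right, longest-match per lexeme
Tokens: ID(z), OP(+), ID(n), OP(*), ID(y), OP(/), ID(z)


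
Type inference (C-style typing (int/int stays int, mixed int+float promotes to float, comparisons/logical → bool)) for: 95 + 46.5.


Operand types: int + float
Rule: mixed int/float promotes to float; int/int stays int
Result type: float


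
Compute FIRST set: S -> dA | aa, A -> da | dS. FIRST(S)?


Per alternative of S: FIRST(dA) = {d}; FIRST(aa) = {a}
FIRST(S) = {a, d}


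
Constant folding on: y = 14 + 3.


14 + 3 = 17 at compile time
Optimized: y = 17


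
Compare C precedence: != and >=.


'>=' is relational (level 7); '!=' is equality (level 6)
Higher level binds tighter
'>=' has higher precedence than '!='


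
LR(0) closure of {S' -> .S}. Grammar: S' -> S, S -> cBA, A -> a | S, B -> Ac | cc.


Start: S' -> .S
For each item with dot before a nonterminal B, add B -> .γ for every B-production
Closure: [S' -> .S, S -> .cBA]


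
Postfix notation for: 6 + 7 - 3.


Left to right (same or higher precedence on left)
Postfix: 6 7 + 3 -


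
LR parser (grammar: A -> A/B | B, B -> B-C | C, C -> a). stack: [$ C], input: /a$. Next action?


'C' (not preceded by B-) is the handle for B -> C
Action: reduce (B -> C)


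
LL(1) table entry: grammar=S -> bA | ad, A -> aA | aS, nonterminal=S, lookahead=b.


For [S, b]: 'b' ∈ FIRST(bA)
Entry: S -> bA


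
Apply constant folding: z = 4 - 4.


4 - 4 = 0 at compile time
Optimized: z = 0


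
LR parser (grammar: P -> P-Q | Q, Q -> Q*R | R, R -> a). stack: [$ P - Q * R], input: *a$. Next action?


handle 'Q*R' on top
Action: reduce (Q -> Q*R)


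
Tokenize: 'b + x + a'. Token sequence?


Scan left to right, longest-match per lexeme
Tokens: ID(b), OP(+), ID(x), OP(+), ID(a)


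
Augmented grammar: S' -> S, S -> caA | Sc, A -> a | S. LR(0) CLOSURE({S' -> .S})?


Start: S' -> .S
For each item with dot before a nonterminal B, add B -> .γ for every B-production
Closure: [S' -> .S, S -> .caA, S -> .Sc]


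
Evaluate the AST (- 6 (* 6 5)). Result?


Evaluate inner: (* 6 5) = 30
Evaluate root: (- 6 30) = -24
Result: -24


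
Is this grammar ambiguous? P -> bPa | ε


balanced b^n…a^n: each string has a unique parse
Unambiguous


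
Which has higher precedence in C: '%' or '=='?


'%' is multiplicative (level 10); '==' is equality (level 6)
Higher level binds tighter
'%' has higher precedence than '=='


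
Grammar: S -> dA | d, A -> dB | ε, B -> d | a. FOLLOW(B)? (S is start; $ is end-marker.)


$ ∈ FOLLOW(S). For each A -> αBβ: add FIRST(β)\{ε} to FOLLOW(B); if β nullable, add FOLLOW(A).
FOLLOW(B) = {$}


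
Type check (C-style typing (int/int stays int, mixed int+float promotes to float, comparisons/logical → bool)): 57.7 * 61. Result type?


Operand types: float * int
Rule: mixed int/float promotes to float; int/int stays int
Result type: float


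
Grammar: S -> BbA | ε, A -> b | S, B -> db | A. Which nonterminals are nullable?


A nonterminal is nullable iff some alternative derives ε (directly, or every symbol in it is nullable)
Nullable: {A, B, S}


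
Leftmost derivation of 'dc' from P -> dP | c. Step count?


Derivation: P => dP => dc
Steps: 2


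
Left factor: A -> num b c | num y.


Common prefix: 'num'
Factored: A -> num A', A' -> b c | y


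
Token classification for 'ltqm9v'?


Pattern: letter/underscore followed by alphanumerics, not a keyword
Type: IDENTIFIER


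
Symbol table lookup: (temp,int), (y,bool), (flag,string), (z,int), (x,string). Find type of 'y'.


Lookup 'y' → type bool


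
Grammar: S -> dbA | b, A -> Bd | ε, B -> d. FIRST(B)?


Per alternative of B: FIRST(d) = {d}
FIRST(B) = {d}


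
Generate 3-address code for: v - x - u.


Break into single-operator statements:
t1 = v - x
t2 = t1 - u


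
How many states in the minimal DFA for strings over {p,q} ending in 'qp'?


Track the longest suffix of input matching a prefix of 'qp': 3 classes (prefixes of length 0..2)
Minimal DFA: 3 states


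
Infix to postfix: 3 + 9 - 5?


Left to right (same or higher precedence on left)
Postfix: 3 9 + 5 -


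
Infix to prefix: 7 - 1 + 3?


left-to-right (same/higher precedence on left): tree is (+ (- 7 1) 3)
Prefix: + - 7 1 3


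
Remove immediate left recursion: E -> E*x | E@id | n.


Left-recursive alternatives: E*x, E@id; non-recursive: n
Introduce E': E -> nE', E' -> *xE' | @idE' | ε


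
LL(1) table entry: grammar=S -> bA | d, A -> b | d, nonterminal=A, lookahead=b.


For [A, b]: 'b' ∈ FIRST(b)
Entry: A -> b


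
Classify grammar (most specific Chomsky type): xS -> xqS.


LHS has context (more than one symbol) and |LHS| ≤ |RHS|
Classification: Type 1 (Context-Sensitive)


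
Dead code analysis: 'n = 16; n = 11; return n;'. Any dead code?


first assignment to n is overwritten before any read
Dead: 'n = 16'


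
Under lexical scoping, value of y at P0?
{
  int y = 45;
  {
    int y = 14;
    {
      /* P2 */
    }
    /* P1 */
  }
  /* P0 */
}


y declared in the same block as P0
y = 45


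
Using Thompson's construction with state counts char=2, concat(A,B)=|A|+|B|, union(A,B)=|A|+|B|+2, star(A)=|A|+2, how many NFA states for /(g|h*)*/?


Syntax tree has 2 char leaf(s), 1 union(s), 2 star(s)
chars contribute 2×2 = 4; each union adds +2; each star adds +2
Total: 4 + 2 + 4 = 10 states


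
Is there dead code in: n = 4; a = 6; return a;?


n is assigned but never read
Dead: 'n = 4'


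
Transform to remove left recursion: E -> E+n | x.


Left-recursive alternatives: E+n; non-recursive: x
Introduce E': E -> xE', E' -> +nE' | ε


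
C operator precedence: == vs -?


'-' is additive (level 9); '==' is equality (level 6)
Higher level binds tighter
'-' has higher precedence than '=='


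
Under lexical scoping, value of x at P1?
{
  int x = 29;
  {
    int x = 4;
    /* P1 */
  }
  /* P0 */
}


x declared in the same block as P1
x = 4


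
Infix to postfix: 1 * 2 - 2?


Left to right (same or higher precedence on left)
Postfix: 1 2 * 2 -


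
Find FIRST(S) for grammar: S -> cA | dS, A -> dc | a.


Per alternative of S: FIRST(cA) = {c}; FIRST(dS) = {d}
FIRST(S) = {c, d}


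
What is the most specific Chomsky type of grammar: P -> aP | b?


Right-linear: every RHS is a terminal or a terminal followed by one nonterminal
Classification: Type 3 (Regular)


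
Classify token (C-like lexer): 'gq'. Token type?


Pattern: letter/underscore followed by alphanumerics, not a keyword
Type: IDENTIFIER


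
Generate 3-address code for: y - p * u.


Break into single-operator statements:
t1 = p * u
t2 = y - t1


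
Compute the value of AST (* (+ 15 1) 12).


Evaluate inner: (+ 15 1) = 16
Evaluate root: (* 16 12) = 192
Result: 192


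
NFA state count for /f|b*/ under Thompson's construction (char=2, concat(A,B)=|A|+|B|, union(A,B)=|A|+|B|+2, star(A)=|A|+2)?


Syntax tree has 2 char leaf(s), 1 union(s), 1 star(s)
chars contribute 2×2 = 4; each union adds +2; each star adds +2
Total: 4 + 2 + 2 = 8 states


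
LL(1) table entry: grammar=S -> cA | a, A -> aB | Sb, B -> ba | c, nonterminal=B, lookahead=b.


For [B, b]: 'b' ∈ FIRST(ba)
Entry: B -> ba


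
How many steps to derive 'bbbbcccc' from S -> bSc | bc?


Derivation: S => bSc => bbScc => bbbSccc => bbbbcccc
Steps: 4


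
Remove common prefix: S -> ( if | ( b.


Common prefix: '('
Factored: S -> ( S', S' -> if | b


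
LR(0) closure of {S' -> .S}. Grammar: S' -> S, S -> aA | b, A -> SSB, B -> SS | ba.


Start: S' -> .S
For each item with dot before a nonterminal B, add B -> .γ for every B-production
Closure: [S' -> .S, S -> .aA, S -> .b]


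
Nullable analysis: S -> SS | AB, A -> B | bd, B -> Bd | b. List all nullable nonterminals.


A nonterminal is nullable iff some alternative derives ε (directly, or every symbol in it is nullable)
Nullable: {}


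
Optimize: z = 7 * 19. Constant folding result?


7 * 19 = 133 at compile time
Optimized: z = 133


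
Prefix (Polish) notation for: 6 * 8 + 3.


left-to-right (same/higher precedence on left): tree is (+ (* 6 8) 3)
Prefix: + * 6 8 3


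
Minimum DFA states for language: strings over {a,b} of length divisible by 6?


Track length mod 6: states 0..5, accept at 0
Minimal DFA: 6 states


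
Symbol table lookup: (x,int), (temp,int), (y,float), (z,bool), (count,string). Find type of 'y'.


Lookup 'y' → type float


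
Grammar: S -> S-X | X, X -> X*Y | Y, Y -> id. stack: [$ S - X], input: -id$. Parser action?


handle 'S-X' on top; lookahead ∈ FOLLOW(S) = {-, $}
Action: reduce (S -> S-X)


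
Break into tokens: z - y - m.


Scan left to right, longest-match per lexeme
Tokens: ID(z), OP(-), ID(y), OP(-), ID(m)


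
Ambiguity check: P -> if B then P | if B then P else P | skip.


dangling else: 'if B then if B then skip else skip' parses two ways
Ambiguous


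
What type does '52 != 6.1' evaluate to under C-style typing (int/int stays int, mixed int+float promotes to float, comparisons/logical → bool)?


Operand types: int != float
Rule: comparison yields bool
Result type: bool


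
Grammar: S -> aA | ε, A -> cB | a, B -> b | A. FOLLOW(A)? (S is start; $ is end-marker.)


$ ∈ FOLLOW(S). For each A -> αBβ: add FIRST(β)\{ε} to FOLLOW(B); if β nullable, add FOLLOW(A).
FOLLOW(A) = {$}


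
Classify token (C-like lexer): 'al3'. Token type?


Pattern: letter/underscore followed by alphanumerics, not a keyword
Type: IDENTIFIER


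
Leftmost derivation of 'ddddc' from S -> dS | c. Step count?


Derivation: S => dS => ddS => dddS => ddddS => ddddc
Steps: 5


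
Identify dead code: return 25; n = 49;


statement follows a return and is unreachable
Dead: 'n = 49'


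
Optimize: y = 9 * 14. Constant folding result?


9 * 14 = 126 at compile time
Optimized: y = 126


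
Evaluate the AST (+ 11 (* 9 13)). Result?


Evaluate inner: (* 9 13) = 117
Evaluate root: (+ 11 117) = 128
Result: 128


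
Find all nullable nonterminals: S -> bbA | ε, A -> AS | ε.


A nonterminal is nullable iff some alternative derives ε (directly, or every symbol in it is nullable)
Nullable: {A, S}


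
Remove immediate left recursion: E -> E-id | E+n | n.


Left-recursive alternatives: E-id, E+n; non-recursive: n
Introduce E': E -> nE', E' -> -idE' | +nE' | ε


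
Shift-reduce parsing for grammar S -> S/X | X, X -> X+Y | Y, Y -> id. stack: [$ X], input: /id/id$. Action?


lookahead ∉ {+} so X won't extend; reduce S -> X
Action: reduce (S -> X)


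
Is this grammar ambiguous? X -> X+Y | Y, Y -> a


precedence layered via separate nonterminal Y: deterministic
Unambiguous
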